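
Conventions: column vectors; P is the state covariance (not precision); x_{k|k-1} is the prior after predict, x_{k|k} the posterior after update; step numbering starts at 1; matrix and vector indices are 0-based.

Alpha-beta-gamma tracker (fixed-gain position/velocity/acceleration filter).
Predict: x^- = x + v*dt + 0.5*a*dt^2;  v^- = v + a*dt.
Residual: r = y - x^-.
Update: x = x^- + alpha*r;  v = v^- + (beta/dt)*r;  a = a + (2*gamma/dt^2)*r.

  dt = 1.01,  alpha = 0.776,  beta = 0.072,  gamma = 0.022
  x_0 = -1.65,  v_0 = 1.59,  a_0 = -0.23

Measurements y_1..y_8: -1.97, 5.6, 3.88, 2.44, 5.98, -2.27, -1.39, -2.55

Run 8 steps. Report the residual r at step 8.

step 1: x_pred=-0.1614  r=-1.8086  x^+=-1.5649  v^+=1.2288  a^+=-0.3080
step 2: x_pred=-0.4809  r=6.0809  x^+=4.2379  v^+=1.3512  a^+=-0.0457
step 3: x_pred=5.5792  r=-1.6992  x^+=4.2606  v^+=1.1839  a^+=-0.1190
step 4: x_pred=5.3956  r=-2.9556  x^+=3.1021  v^+=0.8530  a^+=-0.2465
step 5: x_pred=3.8378  r=2.1422  x^+=5.5002  v^+=0.7567  a^+=-0.1541
step 6: x_pred=6.1858  r=-8.4558  x^+=-0.3759  v^+=-0.0017  a^+=-0.5188
step 7: x_pred=-0.6423  r=-0.7477  x^+=-1.2225  v^+=-0.5790  a^+=-0.5511
step 8: x_pred=-2.0884  r=-0.4616  x^+=-2.4466  v^+=-1.1685  a^+=-0.5710

resid = -0.4616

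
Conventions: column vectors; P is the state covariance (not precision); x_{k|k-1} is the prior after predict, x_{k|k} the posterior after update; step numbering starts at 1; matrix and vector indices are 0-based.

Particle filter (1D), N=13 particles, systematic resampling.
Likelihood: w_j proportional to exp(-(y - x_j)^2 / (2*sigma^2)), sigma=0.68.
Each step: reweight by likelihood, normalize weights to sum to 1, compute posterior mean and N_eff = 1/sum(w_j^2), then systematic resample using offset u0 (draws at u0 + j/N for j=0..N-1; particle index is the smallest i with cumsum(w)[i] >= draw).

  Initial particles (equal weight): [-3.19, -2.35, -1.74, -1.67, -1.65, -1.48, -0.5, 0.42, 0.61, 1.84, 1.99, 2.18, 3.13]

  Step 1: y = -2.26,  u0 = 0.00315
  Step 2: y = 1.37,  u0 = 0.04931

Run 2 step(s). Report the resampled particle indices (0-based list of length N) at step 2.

step 1: w=[0.0972, 0.2454, 0.1848, 0.1699, 0.1656, 0.1282, 0.0087, 0.0001, 0.0000, 0.0000, 0.0000, 0.0000, 0.0000]  mean=-1.9594  Neff=5.6609  idx=[0, 0, 1, 1, 1, 2, 2, 3, 3, 3, 4, 4, 5]
step 2: w=[0.0000, 0.0000, 0.0007, 0.0007, 0.0007, 0.0633, 0.0633, 0.1009, 0.1009, 0.1009, 0.1150, 0.1150, 0.3384]  mean=-1.6114  Neff=5.5690  idx=[5, 6, 7, 8, 9, 10, 10, 11, 12, 12, 12, 12, 12]

resampled_idx = [5, 6, 7, 8, 9, 10, 10, 11, 12, 12, 12, 12, 12]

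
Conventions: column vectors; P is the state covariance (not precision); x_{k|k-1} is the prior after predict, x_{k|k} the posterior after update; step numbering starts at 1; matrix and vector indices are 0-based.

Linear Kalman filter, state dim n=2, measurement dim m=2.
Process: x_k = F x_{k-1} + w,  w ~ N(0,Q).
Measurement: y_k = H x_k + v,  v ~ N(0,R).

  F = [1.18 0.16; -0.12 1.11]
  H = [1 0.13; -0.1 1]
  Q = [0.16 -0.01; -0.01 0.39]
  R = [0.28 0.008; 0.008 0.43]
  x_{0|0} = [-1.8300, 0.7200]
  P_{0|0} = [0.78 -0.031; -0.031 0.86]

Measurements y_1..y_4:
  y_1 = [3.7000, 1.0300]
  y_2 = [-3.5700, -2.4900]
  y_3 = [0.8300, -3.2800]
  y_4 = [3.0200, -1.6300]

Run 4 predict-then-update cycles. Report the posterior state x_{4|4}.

step 1: x^-=[-2.0442, 1.0188]  P^-=[1.2564 -0.0077; -0.0077 1.4691]  S=[1.5592 0.0657; 0.0657 1.9132]  K=[0.8093 -0.0975; 0.0853 0.7653]  nu=[5.6118, -0.1932]  x^+=[2.5160, 1.3495]  P^+=[0.2275 -0.0127; -0.0127 0.3285]
step 2: x^-=[3.1847, 1.1960]  P^-=[0.4803 -0.0003; -0.0003 0.8014]  S=[0.7738 0.0639; 0.0639 1.2363]  K=[0.6266 -0.0714; 0.0811 0.6441]  nu=[-6.9102, -3.3675]  x^+=[-0.9045, -1.5335]  P^+=[0.1759 -0.0081; -0.0081 0.2768]
step 3: x^-=[-1.3127, -1.5936]  P^-=[0.4090 0.0038; 0.0038 0.7357]  S=[0.7024 0.0665; 0.0665 1.1691]  K=[0.5891 -0.0653; 0.0825 0.6243]  nu=[2.3499, -1.8176]  x^+=[0.1903, -2.5347]  P^+=[0.1653 -0.0068; -0.0068 0.2684]
step 4: x^-=[-0.1810, -2.8363]  P^-=[0.3945 0.0055; 0.0055 0.7249]  S=[0.6882 0.0682; 0.0682 1.1578]  K=[0.5806 -0.0635; 0.0834 0.6208]  nu=[3.5697, 1.1882]  x^+=[1.8160, -1.8011]  P^+=[0.1629 -0.0064; -0.0064 0.2670]

x_post = [1.8160, -1.8011]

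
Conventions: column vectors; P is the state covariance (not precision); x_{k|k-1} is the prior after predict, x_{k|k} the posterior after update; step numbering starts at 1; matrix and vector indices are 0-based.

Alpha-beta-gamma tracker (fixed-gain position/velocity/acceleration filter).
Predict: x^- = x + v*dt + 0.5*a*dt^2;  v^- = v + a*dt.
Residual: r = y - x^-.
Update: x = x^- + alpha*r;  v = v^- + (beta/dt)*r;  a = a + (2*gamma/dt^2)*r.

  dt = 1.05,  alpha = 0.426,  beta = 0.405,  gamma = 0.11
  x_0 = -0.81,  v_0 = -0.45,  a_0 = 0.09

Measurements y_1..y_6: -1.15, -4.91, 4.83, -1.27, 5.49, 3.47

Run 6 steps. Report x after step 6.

x_post = 6.4027

step 1: x_pred=-1.2329  r=0.0829  x^+=-1.1976  v^+=-0.3235  a^+=0.1065
step 2: x_pred=-1.4786  r=-3.4314  x^+=-2.9403  v^+=-1.5352  a^+=-0.5782
step 3: x_pred=-4.8711  r=9.7011  x^+=-0.7384  v^+=1.5995  a^+=1.3576
step 4: x_pred=1.6895  r=-2.9595  x^+=0.4287  v^+=1.8835  a^+=0.7671
step 5: x_pred=2.8293  r=2.6607  x^+=3.9627  v^+=3.7152  a^+=1.2980
step 6: x_pred=8.5792  r=-5.1092  x^+=6.4027  v^+=3.1074  a^+=0.2785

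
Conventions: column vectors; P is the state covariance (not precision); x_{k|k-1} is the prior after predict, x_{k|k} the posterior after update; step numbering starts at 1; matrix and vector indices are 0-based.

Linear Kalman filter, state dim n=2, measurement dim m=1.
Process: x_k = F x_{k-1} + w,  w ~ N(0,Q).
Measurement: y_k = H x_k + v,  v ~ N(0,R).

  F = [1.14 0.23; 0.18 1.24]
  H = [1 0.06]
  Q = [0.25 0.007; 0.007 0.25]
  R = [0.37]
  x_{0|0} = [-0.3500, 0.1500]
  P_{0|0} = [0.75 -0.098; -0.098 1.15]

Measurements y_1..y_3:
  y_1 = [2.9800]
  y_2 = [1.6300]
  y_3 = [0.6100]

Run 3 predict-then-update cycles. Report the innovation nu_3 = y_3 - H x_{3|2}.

innov = [-1.9179]

step 1: x^-=[-0.3645, 0.1230]  P^-=[1.2341 0.3463; 0.3463 1.9988]  S=[1.6529]  K=[0.7592; 0.2821]  nu=[3.3371]  x^+=[2.1691, 1.0643]  P^+=[0.2814 -0.0077; -0.0077 1.8673]
step 2: x^-=[2.7176, 1.7101]  P^-=[0.7104 0.5861; 0.5861 3.1268]  S=[1.1620]  K=[0.6416; 0.6659]  nu=[-1.1902]  x^+=[1.9539, 0.9176]  P^+=[0.2320 0.0897; 0.0897 2.6116]
step 3: x^-=[2.4385, 1.4896]  P^-=[0.7367 0.9299; 0.9299 4.3132]  S=[1.2338]  K=[0.6423; 0.9634]  nu=[-1.9179]  x^+=[1.2066, -0.3582]  P^+=[0.2277 0.1664; 0.1664 3.1680]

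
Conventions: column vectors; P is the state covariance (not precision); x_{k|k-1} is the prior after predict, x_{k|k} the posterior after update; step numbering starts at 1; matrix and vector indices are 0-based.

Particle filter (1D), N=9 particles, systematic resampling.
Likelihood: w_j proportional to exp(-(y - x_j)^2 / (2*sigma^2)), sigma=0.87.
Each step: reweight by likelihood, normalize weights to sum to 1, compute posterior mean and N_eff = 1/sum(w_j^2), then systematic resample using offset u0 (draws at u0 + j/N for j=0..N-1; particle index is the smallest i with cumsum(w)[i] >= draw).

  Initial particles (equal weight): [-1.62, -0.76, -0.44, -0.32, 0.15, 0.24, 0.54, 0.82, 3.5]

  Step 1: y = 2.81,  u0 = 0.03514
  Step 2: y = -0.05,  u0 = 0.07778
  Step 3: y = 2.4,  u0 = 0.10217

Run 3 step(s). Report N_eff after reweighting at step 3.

N_eff = 8.1794

step 1: w=[0.0000, 0.0003, 0.0011, 0.0018, 0.0108, 0.0148, 0.0386, 0.0849, 0.8478]  mean=3.0615  Neff=1.3741  idx=[6, 7, 8, 8, 8, 8, 8, 8, 8]
step 2: w=[0.5664, 0.4324, 0.0002, 0.0002, 0.0002, 0.0002, 0.0002, 0.0002, 0.0002]  mean=0.6646  Neff=1.9694  idx=[0, 0, 0, 0, 0, 1, 1, 1, 1]
step 3: w=[0.0796, 0.0796, 0.0796, 0.0796, 0.0796, 0.1505, 0.1505, 0.1505, 0.1505]  mean=0.7085  Neff=8.1794  idx=[1, 2, 4, 5, 5, 6, 7, 8, 8]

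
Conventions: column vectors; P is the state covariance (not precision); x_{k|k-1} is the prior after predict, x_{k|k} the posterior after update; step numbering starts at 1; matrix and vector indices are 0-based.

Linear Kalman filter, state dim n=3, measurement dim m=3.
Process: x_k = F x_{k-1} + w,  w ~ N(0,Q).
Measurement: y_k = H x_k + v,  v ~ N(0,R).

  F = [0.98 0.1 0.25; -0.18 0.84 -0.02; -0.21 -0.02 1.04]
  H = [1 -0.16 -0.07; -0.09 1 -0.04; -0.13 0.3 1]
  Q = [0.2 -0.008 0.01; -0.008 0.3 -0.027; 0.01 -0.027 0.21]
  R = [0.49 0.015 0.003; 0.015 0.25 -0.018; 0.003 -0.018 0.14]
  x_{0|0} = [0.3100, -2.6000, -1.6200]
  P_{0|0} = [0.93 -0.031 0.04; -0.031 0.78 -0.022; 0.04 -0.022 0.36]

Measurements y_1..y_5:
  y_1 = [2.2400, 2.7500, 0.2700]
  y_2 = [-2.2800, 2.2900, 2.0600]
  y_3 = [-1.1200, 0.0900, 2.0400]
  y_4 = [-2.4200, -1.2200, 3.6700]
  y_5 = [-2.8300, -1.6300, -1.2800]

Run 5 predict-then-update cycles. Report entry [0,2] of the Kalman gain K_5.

K[0,2] = -0.0406

step 1: x^-=[-0.3612, -2.2074, -1.6979]  P^-=[1.1359 -0.1405 -0.0516; -0.1405 0.8910 -0.0336; -0.0516 -0.0336 0.6239]  S=[1.7032 -0.3666 -0.3222; -0.3666 1.1788 0.2308; -0.3222 0.2308 0.8675]  K=[0.6795 0.0130 -0.0294; 0.0156 0.7539 0.0956; 0.0565 -0.1818 0.7847]  nu=[2.1292, 4.8570, 2.5832]  x^+=[1.0726, 1.7342, -0.4339]  P^+=[0.3424 0.0459 0.0284; 0.0459 0.1891 -0.0509; 0.0284 -0.0509 0.1323]
step 2: x^-=[1.1161, 1.2723, -0.7112]  P^-=[0.5594 -0.0286 -0.0059; -0.0286 0.4326 -0.0776; -0.0059 -0.0776 0.3583]  S=[1.0704 -0.1275 -0.1166; -0.1275 0.6990 0.0323; -0.1166 0.0323 0.5039]  K=[0.5197 -0.0155 -0.0517; -0.0045 0.6229 0.0699; 0.0389 -0.1554 0.6854]  nu=[-3.2423, 1.0897, 2.5346]  x^+=[-0.7170, 2.1431, 0.7306]  P^+=[0.2603 0.0291 0.0197; 0.0291 0.1553 -0.0442; 0.0197 -0.0442 0.1147]
step 3: x^-=[-0.3057, 1.9146, 0.8676]  P^-=[0.4719 -0.0285 -0.0006; -0.0285 0.4109 -0.0694; -0.0006 -0.0694 0.3391]  S=[0.9817 -0.1167 -0.0989; -0.1167 0.6759 0.0331; -0.0989 0.0331 0.4847]  K=[0.4783 -0.0201 -0.0464; -0.0110 0.6102 0.0747; 0.0368 -0.1494 0.6744]  nu=[-0.4472, -1.8174, 0.5583]  x^+=[-0.5090, 0.8522, 1.4992]  P^+=[0.2393 0.0253 0.0188; 0.0253 0.1516 -0.0428; 0.0188 -0.0428 0.1125]
step 4: x^-=[-0.0388, 0.7775, 1.6490]  P^-=[0.4504 -0.0278 0.0026; -0.0278 0.4087 -0.0680; 0.0026 -0.0680 0.3360]  S=[0.9595 -0.1139 -0.0926; -0.1139 0.6734 0.0334; -0.0926 0.0334 0.4811]  K=[0.4674 -0.0205 -0.0421; -0.0125 0.6088 0.0763; 0.0369 -0.1484 0.6728]  nu=[-2.1414, -1.9350, 1.7827]  x^+=[-1.0751, -0.2378, 3.0565]  P^+=[0.2338 0.0245 0.0189; 0.0245 0.1511 -0.0425; 0.0189 -0.0425 0.1122]
step 5: x^-=[-0.3132, -0.0673, 3.4093]  P^-=[0.4450 -0.0275 0.0038; -0.0275 0.4084 -0.0678; 0.0038 -0.0678 0.3354]  S=[0.9538 -0.1131 -0.0906; -0.1131 0.6730 0.0333; -0.0906 0.0333 0.4801]  K=[0.4646 -0.0205 -0.0406; -0.0129 0.6087 0.0767; 0.0371 -0.1483 0.6724]  nu=[-2.2889, -1.4545, -4.7098]  x^+=[-1.1558, -1.2846, 0.3732]  P^+=[0.2324 0.0243 0.0190; 0.0243 0.1511 -0.0424; 0.0190 -0.0424 0.1121]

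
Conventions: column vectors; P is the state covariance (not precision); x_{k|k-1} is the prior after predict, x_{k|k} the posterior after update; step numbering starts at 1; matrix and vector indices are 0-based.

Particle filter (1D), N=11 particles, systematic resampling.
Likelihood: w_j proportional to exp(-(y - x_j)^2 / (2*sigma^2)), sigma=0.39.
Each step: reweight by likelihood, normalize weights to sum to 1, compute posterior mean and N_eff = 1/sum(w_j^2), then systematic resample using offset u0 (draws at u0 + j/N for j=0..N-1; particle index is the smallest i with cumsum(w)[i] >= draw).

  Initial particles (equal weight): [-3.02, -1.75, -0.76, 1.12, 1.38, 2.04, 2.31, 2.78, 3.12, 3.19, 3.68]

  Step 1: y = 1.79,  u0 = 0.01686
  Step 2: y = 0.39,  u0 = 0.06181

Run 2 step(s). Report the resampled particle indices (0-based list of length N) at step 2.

step 1: w=[0.0000, 0.0000, 0.0000, 0.1102, 0.2775, 0.3926, 0.1982, 0.0192, 0.0014, 0.0008, 0.0000]  mean=1.8256  Neff=3.5340  idx=[3, 3, 4, 4, 4, 5, 5, 5, 5, 6, 6]
step 2: w=[0.3714, 0.3714, 0.0854, 0.0854, 0.0854, 0.0003, 0.0003, 0.0003, 0.0003, 0.0000, 0.0000]  mean=1.1876  Neff=3.3592  idx=[0, 0, 0, 0, 1, 1, 1, 1, 2, 3, 4]

resampled_idx = [0, 0, 0, 0, 1, 1, 1, 1, 2, 3, 4]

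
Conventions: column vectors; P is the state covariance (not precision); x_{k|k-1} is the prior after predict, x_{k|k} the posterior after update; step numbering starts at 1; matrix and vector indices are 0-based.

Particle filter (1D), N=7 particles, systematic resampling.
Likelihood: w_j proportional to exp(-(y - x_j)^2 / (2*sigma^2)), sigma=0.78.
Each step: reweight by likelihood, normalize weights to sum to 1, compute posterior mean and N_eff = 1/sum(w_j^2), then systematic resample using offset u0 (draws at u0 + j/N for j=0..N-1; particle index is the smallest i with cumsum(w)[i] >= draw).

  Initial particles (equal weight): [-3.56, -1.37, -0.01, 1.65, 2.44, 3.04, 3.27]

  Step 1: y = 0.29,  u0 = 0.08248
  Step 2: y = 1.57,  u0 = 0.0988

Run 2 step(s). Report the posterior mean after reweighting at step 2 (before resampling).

step 1: w=[0.0000, 0.0814, 0.7276, 0.1713, 0.0175, 0.0016, 0.0005]  mean=0.2133  Neff=1.7676  idx=[2, 2, 2, 2, 2, 2, 3]
step 2: w=[0.0728, 0.0728, 0.0728, 0.0728, 0.0728, 0.0728, 0.5633]  mean=0.9251  Neff=2.8645  idx=[1, 3, 5, 6, 6, 6, 6]

post_mean = 0.9251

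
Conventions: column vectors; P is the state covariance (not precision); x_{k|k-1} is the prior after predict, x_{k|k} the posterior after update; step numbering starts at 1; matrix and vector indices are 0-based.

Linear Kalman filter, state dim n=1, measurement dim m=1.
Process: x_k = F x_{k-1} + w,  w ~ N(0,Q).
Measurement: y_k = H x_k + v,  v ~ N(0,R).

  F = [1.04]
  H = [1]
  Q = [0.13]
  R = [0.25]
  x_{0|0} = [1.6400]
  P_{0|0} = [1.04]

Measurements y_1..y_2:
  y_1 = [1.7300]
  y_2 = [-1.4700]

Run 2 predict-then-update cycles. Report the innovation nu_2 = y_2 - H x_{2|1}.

step 1: x^-=[1.7056]  P^-=[1.2549]  S=[1.5049]  K=[0.8339]  nu=[0.0244]  x^+=[1.7259]  P^+=[0.2085]
step 2: x^-=[1.7950]  P^-=[0.3555]  S=[0.6055]  K=[0.5871]  nu=[-3.2650]  x^+=[-0.1219]  P^+=[0.1468]

innov = [-3.2650]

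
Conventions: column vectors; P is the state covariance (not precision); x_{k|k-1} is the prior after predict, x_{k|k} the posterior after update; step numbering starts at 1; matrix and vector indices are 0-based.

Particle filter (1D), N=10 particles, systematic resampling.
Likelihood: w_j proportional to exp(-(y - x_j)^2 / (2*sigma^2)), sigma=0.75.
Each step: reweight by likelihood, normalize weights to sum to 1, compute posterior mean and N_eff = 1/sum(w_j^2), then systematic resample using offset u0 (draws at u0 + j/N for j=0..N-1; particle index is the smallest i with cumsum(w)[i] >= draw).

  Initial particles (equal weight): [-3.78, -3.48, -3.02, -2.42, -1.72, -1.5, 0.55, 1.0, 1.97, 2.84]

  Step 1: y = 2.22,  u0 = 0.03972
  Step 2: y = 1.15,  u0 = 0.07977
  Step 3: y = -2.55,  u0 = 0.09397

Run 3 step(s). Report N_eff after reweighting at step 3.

step 1: w=[0.0000, 0.0000, 0.0000, 0.0000, 0.0000, 0.0000, 0.0418, 0.1327, 0.4714, 0.3541]  mean=2.0900  Neff=2.7250  idx=[6, 7, 8, 8, 8, 8, 8, 9, 9, 9]
step 2: w=[0.1547, 0.2088, 0.1172, 0.1172, 0.1172, 0.1172, 0.1172, 0.0168, 0.0168, 0.0168]  mean=1.5917  Neff=7.2955  idx=[0, 1, 1, 2, 2, 3, 4, 5, 6, 8]
step 3: w=[0.8770, 0.0613, 0.0613, 0.0001, 0.0001, 0.0001, 0.0001, 0.0001, 0.0001, 0.0000]  mean=0.6057  Neff=1.2877  idx=[0, 0, 0, 0, 0, 0, 0, 0, 1, 2]

N_eff = 1.2877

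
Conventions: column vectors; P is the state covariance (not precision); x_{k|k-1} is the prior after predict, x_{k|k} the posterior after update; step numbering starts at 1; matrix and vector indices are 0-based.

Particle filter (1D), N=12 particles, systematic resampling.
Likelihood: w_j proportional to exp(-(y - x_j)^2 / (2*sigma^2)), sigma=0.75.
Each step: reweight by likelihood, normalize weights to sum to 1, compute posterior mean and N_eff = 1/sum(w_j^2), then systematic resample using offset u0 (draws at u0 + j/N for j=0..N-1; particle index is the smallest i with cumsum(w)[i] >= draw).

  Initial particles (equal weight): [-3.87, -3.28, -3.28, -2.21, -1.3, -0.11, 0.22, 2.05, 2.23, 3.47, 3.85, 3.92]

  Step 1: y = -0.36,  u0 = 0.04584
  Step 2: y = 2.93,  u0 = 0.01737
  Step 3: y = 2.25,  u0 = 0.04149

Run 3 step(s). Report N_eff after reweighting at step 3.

step 1: w=[0.0000, 0.0002, 0.0002, 0.0217, 0.2072, 0.4299, 0.3370, 0.0026, 0.0012, 0.0000, 0.0000, 0.0000]  mean=-0.2840  Neff=2.9260  idx=[4, 4, 4, 5, 5, 5, 5, 5, 6, 6, 6, 6]
step 2: w=[0.0000, 0.0000, 0.0000, 0.0376, 0.0376, 0.0376, 0.0376, 0.0376, 0.2030, 0.2030, 0.2030, 0.2030]  mean=0.1579  Neff=5.8170  idx=[3, 5, 7, 8, 8, 9, 9, 10, 10, 10, 11, 11]
step 3: w=[0.0281, 0.0281, 0.0281, 0.1018, 0.1018, 0.1018, 0.1018, 0.1018, 0.1018, 0.1018, 0.1018, 0.1018]  mean=0.1922  Neff=10.4659  idx=[1, 3, 4, 5, 5, 6, 7, 8, 9, 9, 10, 11]

N_eff = 10.4659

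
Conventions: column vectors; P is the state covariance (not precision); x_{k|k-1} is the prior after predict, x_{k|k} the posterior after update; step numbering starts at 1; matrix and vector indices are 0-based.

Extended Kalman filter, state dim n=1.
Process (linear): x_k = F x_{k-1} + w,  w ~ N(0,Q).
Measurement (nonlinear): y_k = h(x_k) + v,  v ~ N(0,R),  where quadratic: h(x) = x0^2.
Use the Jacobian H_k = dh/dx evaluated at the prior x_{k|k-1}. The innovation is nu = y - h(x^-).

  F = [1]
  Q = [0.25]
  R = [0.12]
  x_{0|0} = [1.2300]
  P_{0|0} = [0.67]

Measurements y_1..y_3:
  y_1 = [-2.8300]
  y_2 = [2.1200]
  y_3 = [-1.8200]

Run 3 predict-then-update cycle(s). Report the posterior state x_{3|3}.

step 1: x^-=[1.2300]  P^-=[0.9200]  H_jac=[2.4600]  S=[5.6875]  K=[0.3979]  nu=[-4.3429]  x^+=[-0.4982]  P^+=[0.0194]
step 2: x^-=[-0.4982]  P^-=[0.2694]  H_jac=[-0.9963]  S=[0.3874]  K=[-0.6928]  nu=[1.8718]  x^+=[-1.7950]  P^+=[0.0834]
step 3: x^-=[-1.7950]  P^-=[0.3334]  H_jac=[-3.5900]  S=[4.4175]  K=[-0.2710]  nu=[-5.0420]  x^+=[-0.4287]  P^+=[0.0091]

x_post = [-0.4287]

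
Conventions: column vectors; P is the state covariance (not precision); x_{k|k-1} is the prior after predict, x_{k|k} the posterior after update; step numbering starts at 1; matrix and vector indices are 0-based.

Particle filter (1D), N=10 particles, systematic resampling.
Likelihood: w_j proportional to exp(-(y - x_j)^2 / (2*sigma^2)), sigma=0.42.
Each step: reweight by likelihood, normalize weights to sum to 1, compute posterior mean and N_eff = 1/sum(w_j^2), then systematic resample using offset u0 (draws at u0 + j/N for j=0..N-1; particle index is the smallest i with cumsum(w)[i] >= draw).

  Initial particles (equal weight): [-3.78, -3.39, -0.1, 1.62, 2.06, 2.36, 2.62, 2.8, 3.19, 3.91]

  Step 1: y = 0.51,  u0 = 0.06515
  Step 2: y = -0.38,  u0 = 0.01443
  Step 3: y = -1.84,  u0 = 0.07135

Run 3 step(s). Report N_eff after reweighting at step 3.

N_eff = 10.0000

step 1: w=[0.0000, 0.0000, 0.9168, 0.0801, 0.0029, 0.0002, 0.0000, 0.0000, 0.0000, 0.0000]  mean=0.0445  Neff=1.1806  idx=[2, 2, 2, 2, 2, 2, 2, 2, 2, 3]
step 2: w=[0.1111, 0.1111, 0.1111, 0.1111, 0.1111, 0.1111, 0.1111, 0.1111, 0.1111, 0.0000]  mean=-0.1000  Neff=9.0000  idx=[0, 1, 1, 2, 3, 4, 5, 6, 7, 8]
step 3: w=[0.1000, 0.1000, 0.1000, 0.1000, 0.1000, 0.1000, 0.1000, 0.1000, 0.1000, 0.1000]  mean=-0.1000  Neff=10.0000  idx=[0, 1, 2, 3, 4, 5, 6, 7, 8, 9]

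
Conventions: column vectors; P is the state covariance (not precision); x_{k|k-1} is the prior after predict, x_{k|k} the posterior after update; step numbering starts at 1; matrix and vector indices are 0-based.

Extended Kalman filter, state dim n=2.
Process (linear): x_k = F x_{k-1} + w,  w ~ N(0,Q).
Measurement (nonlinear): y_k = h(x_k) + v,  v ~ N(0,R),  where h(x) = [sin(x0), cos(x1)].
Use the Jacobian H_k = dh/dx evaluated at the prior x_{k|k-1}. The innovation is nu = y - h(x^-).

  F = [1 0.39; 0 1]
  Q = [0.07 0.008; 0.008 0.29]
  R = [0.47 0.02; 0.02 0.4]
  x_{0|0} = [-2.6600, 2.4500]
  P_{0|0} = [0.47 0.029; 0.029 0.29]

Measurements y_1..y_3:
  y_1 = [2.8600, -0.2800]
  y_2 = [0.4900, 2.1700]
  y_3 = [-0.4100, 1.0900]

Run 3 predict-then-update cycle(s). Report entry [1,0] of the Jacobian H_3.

step 1: x^-=[-1.7045, 2.4500]  P^-=[0.6067 0.1501; 0.1501 0.5800]  H_jac=[-0.1333 0.0000; 0.0000 -0.6378]  S=[0.4808 0.0328; 0.0328 0.6359]  K=[-0.1585 -0.1424; -0.0020 -0.5816]  nu=[3.8511, 0.4902]  x^+=[-2.3848, 2.1572]  P^+=[0.5803 0.0943; 0.0943 0.3648]
step 2: x^-=[-1.5435, 2.1572]  P^-=[0.7793 0.2445; 0.2445 0.6548]  H_jac=[0.0273 0.0000; 0.0000 -0.8329]  S=[0.4706 0.0144; 0.0144 0.8543]  K=[0.0526 -0.2393; 0.0338 -0.6390]  nu=[1.4896, 2.7234]  x^+=[-2.1169, 0.4673]  P^+=[0.7294 0.1137; 0.1137 0.3061]
step 3: x^-=[-1.9346, 0.4673]  P^-=[0.9346 0.2410; 0.2410 0.5961]  H_jac=[-0.3559 0.0000; 0.0000 -0.4505]  S=[0.5884 0.0586; 0.0586 0.5210]  K=[-0.5507 -0.1464; -0.0955 -0.5047]  nu=[0.5245, 0.1972]  x^+=[-2.2524, 0.3177]  P^+=[0.7356 0.1545; 0.1545 0.4524]

H_jac[1,0] = 0.0000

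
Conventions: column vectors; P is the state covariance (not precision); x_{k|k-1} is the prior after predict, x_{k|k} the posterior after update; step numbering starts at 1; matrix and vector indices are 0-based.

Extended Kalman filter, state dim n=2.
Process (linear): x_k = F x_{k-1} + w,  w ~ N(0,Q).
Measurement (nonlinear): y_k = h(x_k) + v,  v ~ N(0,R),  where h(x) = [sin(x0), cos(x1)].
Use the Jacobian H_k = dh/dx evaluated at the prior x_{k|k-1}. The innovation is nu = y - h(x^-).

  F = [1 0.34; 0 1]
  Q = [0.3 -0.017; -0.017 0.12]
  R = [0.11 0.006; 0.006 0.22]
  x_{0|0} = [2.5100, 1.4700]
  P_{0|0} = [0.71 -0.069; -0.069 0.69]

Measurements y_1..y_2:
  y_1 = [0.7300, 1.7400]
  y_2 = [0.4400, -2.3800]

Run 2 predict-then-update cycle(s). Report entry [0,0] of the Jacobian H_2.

step 1: x^-=[3.0098, 1.4700]  P^-=[1.0428 0.1486; 0.1486 0.8100]  H_jac=[-0.9913 0.0000; 0.0000 -0.9949]  S=[1.1348 0.1526; 0.1526 1.0218]  K=[-0.9098 -0.0089; -0.0243 -0.7851]  nu=[0.5986, 1.6394]  x^+=[2.4507, 0.1684]  P^+=[0.1010 0.0074; 0.0074 0.1737]
step 2: x^-=[2.5080, 0.1684]  P^-=[0.4262 0.0495; 0.0495 0.2937]  H_jac=[-0.8059 0.0000; 0.0000 -0.1677]  S=[0.3868 0.0127; 0.0127 0.2283]  K=[-0.8884 0.0130; -0.0963 -0.2104]  nu=[-0.1521, -3.3658]  x^+=[2.5992, 0.8913]  P^+=[0.1212 0.0147; 0.0147 0.2795]

H_jac[0,0] = -0.8059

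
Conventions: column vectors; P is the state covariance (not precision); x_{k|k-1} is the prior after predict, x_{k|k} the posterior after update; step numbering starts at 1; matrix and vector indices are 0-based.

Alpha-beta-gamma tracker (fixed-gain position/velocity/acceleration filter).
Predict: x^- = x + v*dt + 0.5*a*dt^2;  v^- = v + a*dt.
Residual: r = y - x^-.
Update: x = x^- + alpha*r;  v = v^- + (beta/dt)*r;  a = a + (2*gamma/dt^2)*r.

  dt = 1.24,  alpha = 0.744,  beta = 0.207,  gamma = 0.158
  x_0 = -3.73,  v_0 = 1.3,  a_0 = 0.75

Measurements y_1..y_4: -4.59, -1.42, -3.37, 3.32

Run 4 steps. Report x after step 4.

step 1: x_pred=-1.5414  r=-3.0486  x^+=-3.8096  v^+=1.7211  a^+=0.1235
step 2: x_pred=-1.5805  r=0.1605  x^+=-1.4611  v^+=1.9010  a^+=0.1565
step 3: x_pred=1.0164  r=-4.3864  x^+=-2.2471  v^+=1.3627  a^+=-0.7450
step 4: x_pred=-1.1301  r=4.4501  x^+=2.1808  v^+=1.1818  a^+=0.1695

x_post = 2.1808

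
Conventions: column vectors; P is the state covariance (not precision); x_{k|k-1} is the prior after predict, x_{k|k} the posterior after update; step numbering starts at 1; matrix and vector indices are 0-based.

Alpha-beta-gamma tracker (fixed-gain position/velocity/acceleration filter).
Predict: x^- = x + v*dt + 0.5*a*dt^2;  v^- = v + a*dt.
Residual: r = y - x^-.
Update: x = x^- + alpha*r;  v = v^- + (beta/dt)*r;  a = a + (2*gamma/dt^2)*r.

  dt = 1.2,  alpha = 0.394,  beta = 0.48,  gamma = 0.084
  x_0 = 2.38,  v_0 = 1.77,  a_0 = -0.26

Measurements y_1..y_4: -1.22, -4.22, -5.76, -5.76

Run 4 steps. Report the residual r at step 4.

step 1: x_pred=4.3168  r=-5.5368  x^+=2.1353  v^+=-0.7567  a^+=-0.9060
step 2: x_pred=0.5749  r=-4.7949  x^+=-1.3143  v^+=-3.7619  a^+=-1.4654
step 3: x_pred=-6.8835  r=1.1235  x^+=-6.4409  v^+=-5.0709  a^+=-1.3343
step 4: x_pred=-13.4866  r=7.7266  x^+=-10.4423  v^+=-3.5814  a^+=-0.4329

resid = 7.7266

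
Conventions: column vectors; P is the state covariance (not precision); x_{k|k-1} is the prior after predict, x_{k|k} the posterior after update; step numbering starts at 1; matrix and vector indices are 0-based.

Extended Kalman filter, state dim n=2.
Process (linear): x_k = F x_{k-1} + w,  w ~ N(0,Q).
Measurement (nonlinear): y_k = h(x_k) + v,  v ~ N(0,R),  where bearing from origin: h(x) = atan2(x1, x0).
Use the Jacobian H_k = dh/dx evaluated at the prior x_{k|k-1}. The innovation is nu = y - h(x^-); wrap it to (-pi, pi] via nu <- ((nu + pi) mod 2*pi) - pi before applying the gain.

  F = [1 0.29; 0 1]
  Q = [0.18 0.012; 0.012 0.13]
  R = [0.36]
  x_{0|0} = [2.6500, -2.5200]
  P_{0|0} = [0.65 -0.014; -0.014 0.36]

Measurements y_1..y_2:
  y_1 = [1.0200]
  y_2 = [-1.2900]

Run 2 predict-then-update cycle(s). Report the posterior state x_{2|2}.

step 1: x^-=[1.9192, -2.5200]  P^-=[0.8522 0.1024; 0.1024 0.4900]  H_jac=[0.2512 0.1913]  S=[0.4415]  K=[0.5291; 0.2705]  nu=[1.9399]  x^+=[2.9456, -1.9952]  P^+=[0.7286 0.0392; 0.0392 0.4577]
step 2: x^-=[2.3670, -1.9952]  P^-=[0.9698 0.1839; 0.1839 0.5877]  H_jac=[0.2082 0.2470]  S=[0.4568]  K=[0.5414; 0.4016]  nu=[-0.5896]  x^+=[2.0478, -2.2320]  P^+=[0.8359 0.0846; 0.0846 0.5140]

x_post = [2.0478, -2.2320]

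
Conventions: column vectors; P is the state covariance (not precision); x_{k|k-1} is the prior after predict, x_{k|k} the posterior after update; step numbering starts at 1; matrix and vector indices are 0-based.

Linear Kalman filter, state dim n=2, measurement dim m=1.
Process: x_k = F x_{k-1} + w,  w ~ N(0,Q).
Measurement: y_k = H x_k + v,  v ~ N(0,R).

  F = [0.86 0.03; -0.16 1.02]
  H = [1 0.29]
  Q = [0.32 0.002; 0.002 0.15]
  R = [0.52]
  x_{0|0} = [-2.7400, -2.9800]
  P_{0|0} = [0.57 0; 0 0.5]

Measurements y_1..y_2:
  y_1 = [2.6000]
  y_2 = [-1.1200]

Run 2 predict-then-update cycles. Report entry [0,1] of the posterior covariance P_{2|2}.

P_post[0,1] = -0.2009

step 1: x^-=[-2.4458, -2.6012]  P^-=[0.7420 -0.0611; -0.0611 0.6848]  S=[1.2842]  K=[0.5640; 0.1070]  nu=[5.8001]  x^+=[0.8256, -1.9803]  P^+=[0.3335 -0.1387; -0.1387 0.6701]
step 2: x^-=[0.6506, -2.1521]  P^-=[0.5601 -0.1444; -0.1444 0.9009]  S=[1.0722]  K=[0.4834; 0.1091]  nu=[-1.1465]  x^+=[0.0964, -2.2771]  P^+=[0.3096 -0.2009; -0.2009 0.8882]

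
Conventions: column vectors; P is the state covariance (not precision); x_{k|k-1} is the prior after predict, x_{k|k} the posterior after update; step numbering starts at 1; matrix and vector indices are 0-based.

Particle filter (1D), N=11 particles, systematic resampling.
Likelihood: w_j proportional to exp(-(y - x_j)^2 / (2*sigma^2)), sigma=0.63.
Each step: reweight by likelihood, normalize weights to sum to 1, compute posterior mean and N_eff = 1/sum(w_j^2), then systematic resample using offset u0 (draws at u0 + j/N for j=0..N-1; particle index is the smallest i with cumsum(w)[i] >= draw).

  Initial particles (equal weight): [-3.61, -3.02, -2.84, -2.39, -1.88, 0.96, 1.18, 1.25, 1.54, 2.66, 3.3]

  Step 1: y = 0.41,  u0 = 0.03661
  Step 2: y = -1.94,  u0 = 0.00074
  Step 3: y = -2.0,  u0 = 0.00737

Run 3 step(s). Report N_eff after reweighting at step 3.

step 1: w=[0.0000, 0.0000, 0.0000, 0.0000, 0.0008, 0.3856, 0.2675, 0.2321, 0.1130, 0.0010, 0.0000]  mean=1.1511  Neff=3.4854  idx=[5, 5, 5, 5, 6, 6, 6, 7, 7, 7, 8]
step 2: w=[0.2041, 0.2041, 0.2041, 0.2041, 0.0385, 0.0385, 0.0385, 0.0221, 0.0221, 0.0221, 0.0019]  mean=1.0057  Neff=5.7954  idx=[0, 0, 0, 1, 1, 2, 2, 3, 3, 4, 6]
step 3: w=[0.1068, 0.1068, 0.1068, 0.1068, 0.1068, 0.1068, 0.1068, 0.1068, 0.1068, 0.0195, 0.0195]  mean=0.9686  Neff=9.6728  idx=[0, 0, 1, 2, 3, 4, 5, 6, 6, 7, 8]

N_eff = 9.6728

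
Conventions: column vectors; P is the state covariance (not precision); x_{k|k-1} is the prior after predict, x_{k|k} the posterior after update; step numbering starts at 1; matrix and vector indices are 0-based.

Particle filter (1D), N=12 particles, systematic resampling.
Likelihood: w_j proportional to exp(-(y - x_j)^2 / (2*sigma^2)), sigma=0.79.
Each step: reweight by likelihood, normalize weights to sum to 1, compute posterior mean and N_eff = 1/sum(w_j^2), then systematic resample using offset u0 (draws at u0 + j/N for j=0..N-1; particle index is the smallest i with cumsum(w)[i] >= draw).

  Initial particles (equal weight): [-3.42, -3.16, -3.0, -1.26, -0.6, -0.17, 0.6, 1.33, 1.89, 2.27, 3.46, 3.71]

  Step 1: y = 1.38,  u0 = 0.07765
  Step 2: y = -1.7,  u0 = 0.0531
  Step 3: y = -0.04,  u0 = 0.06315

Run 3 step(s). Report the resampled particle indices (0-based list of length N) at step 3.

step 1: w=[0.0000, 0.0000, 0.0000, 0.0012, 0.0136, 0.0457, 0.1925, 0.3127, 0.2544, 0.1661, 0.0098, 0.0040]  mean=1.4208  Neff=4.3564  idx=[6, 6, 6, 7, 7, 7, 8, 8, 8, 9, 9, 10]
step 2: w=[0.3185, 0.3185, 0.3185, 0.0141, 0.0141, 0.0141, 0.0007, 0.0007, 0.0007, 0.0001, 0.0001, 0.0000]  mean=0.6339  Neff=3.2803  idx=[0, 0, 0, 0, 1, 1, 1, 1, 2, 2, 2, 4]
step 3: w=[0.0884, 0.0884, 0.0884, 0.0884, 0.0884, 0.0884, 0.0884, 0.0884, 0.0884, 0.0884, 0.0884, 0.0273]  mean=0.6199  Neff=11.5261  idx=[0, 1, 2, 3, 4, 5, 6, 7, 8, 9, 10, 11]

resampled_idx = [0, 1, 2, 3, 4, 5, 6, 7, 8, 9, 10, 11]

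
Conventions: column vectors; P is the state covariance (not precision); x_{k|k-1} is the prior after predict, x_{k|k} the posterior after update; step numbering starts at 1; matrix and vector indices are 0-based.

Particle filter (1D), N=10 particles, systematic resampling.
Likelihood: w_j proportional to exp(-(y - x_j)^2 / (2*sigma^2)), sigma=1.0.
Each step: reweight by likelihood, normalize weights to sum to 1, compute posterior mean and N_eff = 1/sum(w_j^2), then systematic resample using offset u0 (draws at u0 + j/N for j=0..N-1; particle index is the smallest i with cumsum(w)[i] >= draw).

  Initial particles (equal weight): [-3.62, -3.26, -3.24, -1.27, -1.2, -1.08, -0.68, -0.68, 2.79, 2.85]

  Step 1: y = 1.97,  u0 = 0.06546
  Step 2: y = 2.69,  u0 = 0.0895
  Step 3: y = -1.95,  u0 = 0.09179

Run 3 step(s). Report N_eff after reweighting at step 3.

step 1: w=[0.0000, 0.0000, 0.0000, 0.0036, 0.0045, 0.0065, 0.0203, 0.0203, 0.4845, 0.4605]  mean=2.6198  Neff=2.2337  idx=[8, 8, 8, 8, 8, 9, 9, 9, 9, 9]
step 2: w=[0.1004, 0.1004, 0.1004, 0.1004, 0.1004, 0.0996, 0.0996, 0.0996, 0.0996, 0.0996]  mean=2.8199  Neff=9.9998  idx=[0, 1, 2, 3, 4, 5, 6, 7, 8, 9]
step 3: w=[0.1142, 0.1142, 0.1142, 0.1142, 0.1142, 0.0858, 0.0858, 0.0858, 0.0858, 0.0858]  mean=2.8157  Neff=9.8020  idx=[0, 1, 2, 3, 4, 5, 6, 7, 8, 9]

N_eff = 9.8020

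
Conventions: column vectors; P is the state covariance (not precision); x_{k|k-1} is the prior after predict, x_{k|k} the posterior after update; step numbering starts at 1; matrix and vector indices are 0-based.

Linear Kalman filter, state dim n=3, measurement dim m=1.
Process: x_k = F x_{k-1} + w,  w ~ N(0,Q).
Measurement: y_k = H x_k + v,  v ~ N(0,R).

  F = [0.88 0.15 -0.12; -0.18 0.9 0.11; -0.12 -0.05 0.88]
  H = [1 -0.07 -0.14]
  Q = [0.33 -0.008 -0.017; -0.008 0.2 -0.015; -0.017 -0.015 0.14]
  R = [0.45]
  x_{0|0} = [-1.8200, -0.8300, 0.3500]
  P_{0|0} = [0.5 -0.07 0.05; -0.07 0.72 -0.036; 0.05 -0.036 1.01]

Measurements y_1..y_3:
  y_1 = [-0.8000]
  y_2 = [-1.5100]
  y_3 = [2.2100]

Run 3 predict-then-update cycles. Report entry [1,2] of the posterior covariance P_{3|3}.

P_post[1,2] = 0.0535

step 1: x^-=[-1.7681, -0.3809, 0.5679]  P^-=[0.7202 -0.0477 -0.1430; -0.0477 0.8252 0.0312; -0.1430 0.0312 0.9229]  S=[1.2397]  K=[0.5998; -0.0886; -0.2214]  nu=[1.0209]  x^+=[-1.1557, -0.4713, 0.3419]  P^+=[0.2742 0.0182 0.0216; 0.0182 0.8155 0.0069; 0.0216 0.0069 0.8622]
step 2: x^-=[-1.1288, -0.1786, 0.4631]  P^-=[0.5731 0.0631 -0.1263; 0.0631 0.8745 0.0376; -0.1263 0.0376 0.8087]  S=[1.0705]  K=[0.5478; -0.0031; -0.2262]  nu=[-0.3289]  x^+=[-1.3089, -0.1775, 0.5375]  P^+=[0.2519 0.0650 0.0063; 0.0650 0.8745 0.0368; 0.0063 0.0368 0.7539]
step 3: x^-=[-1.2430, 0.1350, 0.6390]  P^-=[0.5701 0.1073 -0.1237; 0.1073 0.9116 0.0455; -0.1237 0.0455 0.7259]  S=[1.0593]  K=[0.5474; 0.0350; -0.2157]  nu=[3.5519]  x^+=[0.7015, 0.2593, -0.1273]  P^+=[0.2526 0.0870 0.0014; 0.0870 0.9103 0.0535; 0.0014 0.0535 0.6766]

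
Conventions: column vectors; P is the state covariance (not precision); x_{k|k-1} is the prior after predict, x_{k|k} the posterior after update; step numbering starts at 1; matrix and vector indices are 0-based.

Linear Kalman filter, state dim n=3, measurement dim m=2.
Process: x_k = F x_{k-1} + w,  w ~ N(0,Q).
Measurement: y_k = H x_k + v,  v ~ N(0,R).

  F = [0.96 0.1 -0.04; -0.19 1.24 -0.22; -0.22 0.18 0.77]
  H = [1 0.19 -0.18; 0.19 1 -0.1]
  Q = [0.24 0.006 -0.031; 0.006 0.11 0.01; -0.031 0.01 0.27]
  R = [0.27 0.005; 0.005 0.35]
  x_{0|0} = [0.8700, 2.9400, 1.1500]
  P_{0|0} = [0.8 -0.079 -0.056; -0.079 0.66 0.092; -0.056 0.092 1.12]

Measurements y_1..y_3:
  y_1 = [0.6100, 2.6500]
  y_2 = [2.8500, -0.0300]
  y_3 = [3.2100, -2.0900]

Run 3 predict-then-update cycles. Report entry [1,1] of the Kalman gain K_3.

K[1,1] = 0.5931

step 1: x^-=[1.0832, 3.2273, 1.2233]  P^-=[0.9741 -0.1360 -0.2700; -0.1360 1.1903 0.1150; -0.2700 0.1150 1.0449]  S=[1.3586 0.3075; 0.3075 1.5215]  K=[0.7571 -0.1030; -0.1261 0.7833; -0.3301 0.0399]  nu=[-0.8662, -0.6608]  x^+=[0.4955, 2.8190, 1.4829]  P^+=[0.2273 -0.0698 0.0561; -0.0698 0.2960 0.0919; 0.0561 0.0919 0.9025]
step 2: x^-=[0.6983, 3.0752, 1.5402]  P^-=[0.4354 -0.0906 -0.0636; -0.0906 0.6044 0.0327; -0.0636 0.0327 0.8377]  S=[0.7406 0.1258; 0.1258 0.9400]  K=[0.5939 -0.0811; -0.0826 0.6323; -0.2760 -0.0302]  nu=[1.8447, -3.0838]  x^+=[2.0439, 0.9729, 1.1243]  P^+=[0.1801 -0.0541 0.0549; -0.0541 0.2367 0.0554; 0.0549 0.0554 0.7783]
step 3: x^-=[2.0144, 0.5707, 0.5911]  P^-=[0.3945 -0.0692 -0.0520; -0.0692 0.5180 0.0005; -0.0520 0.0005 0.7489]  S=[0.6999 0.1270; 0.1270 0.8653]  K=[0.5712 -0.0712; -0.0660 0.5931; -0.2559 -0.0598]  nu=[1.1935, -2.9843]  x^+=[2.9087, -1.2781, 0.4642]  P^+=[0.1721 -0.0499 0.0487; -0.0499 0.2205 0.0382; 0.0487 0.0382 0.6961]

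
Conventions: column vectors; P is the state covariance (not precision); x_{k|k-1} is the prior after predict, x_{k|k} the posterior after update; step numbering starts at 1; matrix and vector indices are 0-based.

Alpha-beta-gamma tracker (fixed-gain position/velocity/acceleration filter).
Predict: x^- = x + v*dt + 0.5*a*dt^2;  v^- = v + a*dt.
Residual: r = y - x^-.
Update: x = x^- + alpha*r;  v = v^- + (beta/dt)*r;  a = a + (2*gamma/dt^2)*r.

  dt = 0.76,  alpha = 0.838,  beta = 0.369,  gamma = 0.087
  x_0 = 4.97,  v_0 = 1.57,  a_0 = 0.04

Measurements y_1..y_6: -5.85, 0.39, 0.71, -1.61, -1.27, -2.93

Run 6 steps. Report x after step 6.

x_post = -2.7820

step 1: x_pred=6.1748  r=-12.0248  x^+=-3.9020  v^+=-4.2379  a^+=-3.5824
step 2: x_pred=-8.1574  r=8.5474  x^+=-0.9947  v^+=-2.8106  a^+=-1.0075
step 3: x_pred=-3.4217  r=4.1317  x^+=0.0407  v^+=-1.5703  a^+=0.2371
step 4: x_pred=-1.0842  r=-0.5258  x^+=-1.5248  v^+=-1.6453  a^+=0.0787
step 5: x_pred=-2.7525  r=1.4825  x^+=-1.5102  v^+=-0.8657  a^+=0.5253
step 6: x_pred=-2.0163  r=-0.9137  x^+=-2.7820  v^+=-0.9100  a^+=0.2501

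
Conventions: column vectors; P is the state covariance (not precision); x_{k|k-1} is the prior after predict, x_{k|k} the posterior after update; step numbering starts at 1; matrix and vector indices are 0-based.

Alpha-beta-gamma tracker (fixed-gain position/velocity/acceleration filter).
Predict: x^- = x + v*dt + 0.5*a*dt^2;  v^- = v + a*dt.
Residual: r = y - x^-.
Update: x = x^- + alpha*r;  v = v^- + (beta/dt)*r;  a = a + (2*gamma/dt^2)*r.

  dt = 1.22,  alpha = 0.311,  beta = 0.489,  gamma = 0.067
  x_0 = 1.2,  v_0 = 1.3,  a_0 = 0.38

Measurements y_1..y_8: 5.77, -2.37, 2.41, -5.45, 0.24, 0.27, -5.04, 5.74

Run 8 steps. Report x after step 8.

step 1: x_pred=3.0688  r=2.7012  x^+=3.9089  v^+=2.8463  a^+=0.6232
step 2: x_pred=7.8451  r=-10.2151  x^+=4.6682  v^+=-0.4878  a^+=-0.2965
step 3: x_pred=3.8524  r=-1.4424  x^+=3.4038  v^+=-1.4277  a^+=-0.4263
step 4: x_pred=1.3448  r=-6.7948  x^+=-0.7684  v^+=-4.6713  a^+=-1.0381
step 5: x_pred=-7.2399  r=7.4799  x^+=-4.9137  v^+=-2.9396  a^+=-0.3647
step 6: x_pred=-8.7714  r=9.0414  x^+=-5.9595  v^+=0.2395  a^+=0.4493
step 7: x_pred=-5.3330  r=0.2930  x^+=-5.2419  v^+=0.9051  a^+=0.4757
step 8: x_pred=-3.7836  r=9.5236  x^+=-0.8218  v^+=5.3027  a^+=1.3331

x_post = -0.8218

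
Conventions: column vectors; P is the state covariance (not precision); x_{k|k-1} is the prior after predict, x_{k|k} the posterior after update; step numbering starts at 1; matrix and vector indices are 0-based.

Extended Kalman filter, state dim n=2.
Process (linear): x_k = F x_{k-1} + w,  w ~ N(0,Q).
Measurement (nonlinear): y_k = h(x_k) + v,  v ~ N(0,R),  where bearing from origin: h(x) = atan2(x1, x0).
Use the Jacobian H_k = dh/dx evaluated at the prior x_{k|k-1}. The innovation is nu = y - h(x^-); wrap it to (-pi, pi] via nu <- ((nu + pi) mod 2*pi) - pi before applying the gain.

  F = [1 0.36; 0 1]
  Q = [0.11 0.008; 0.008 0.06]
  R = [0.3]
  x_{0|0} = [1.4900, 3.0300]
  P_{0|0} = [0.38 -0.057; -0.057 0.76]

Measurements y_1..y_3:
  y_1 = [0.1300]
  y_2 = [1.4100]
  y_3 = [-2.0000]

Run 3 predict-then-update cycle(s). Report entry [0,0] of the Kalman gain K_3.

step 1: x^-=[2.5808, 3.0300]  P^-=[0.5475 0.2246; 0.2246 0.8200]  H_jac=[-0.1913 0.1629]  S=[0.3278]  K=[-0.2078; 0.2765]  nu=[-0.7353]  x^+=[2.7336, 2.8267]  P^+=[0.5333 0.2434; 0.2434 0.7949]
step 2: x^-=[3.7512, 2.8267]  P^-=[0.9216 0.5376; 0.5376 0.8549]  H_jac=[-0.1281 0.1700]  S=[0.3164]  K=[-0.0843; 0.2417]  nu=[0.7642]  x^+=[3.6868, 3.0114]  P^+=[0.9193 0.5441; 0.5441 0.8365]
step 3: x^-=[4.7709, 3.0114]  P^-=[1.5295 0.8532; 0.8532 0.8965]  H_jac=[-0.0946 0.1499]  S=[0.3096]  K=[-0.0543; 0.1733]  nu=[-2.5630]  x^+=[4.9102, 2.5674]  P^+=[1.5286 0.8561; 0.8561 0.8872]

K[0,0] = -0.0543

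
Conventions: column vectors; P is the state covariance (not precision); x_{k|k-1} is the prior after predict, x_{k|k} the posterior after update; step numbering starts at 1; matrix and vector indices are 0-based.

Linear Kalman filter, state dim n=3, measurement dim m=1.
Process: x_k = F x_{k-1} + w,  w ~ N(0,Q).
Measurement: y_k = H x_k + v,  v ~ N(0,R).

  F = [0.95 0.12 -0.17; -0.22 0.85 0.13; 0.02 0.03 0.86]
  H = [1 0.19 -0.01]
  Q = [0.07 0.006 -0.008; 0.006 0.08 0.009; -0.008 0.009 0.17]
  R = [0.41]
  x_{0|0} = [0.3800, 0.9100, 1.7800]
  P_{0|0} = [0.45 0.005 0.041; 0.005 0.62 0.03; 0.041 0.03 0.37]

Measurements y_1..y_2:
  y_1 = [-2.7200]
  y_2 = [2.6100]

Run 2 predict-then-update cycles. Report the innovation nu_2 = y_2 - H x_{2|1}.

step 1: x^-=[0.1676, 0.9213, 1.5657]  P^-=[0.4824 -0.0264 -0.0149; -0.0264 0.5584 0.0786; -0.0149 0.0786 0.4474]  S=[0.9026]  K=[0.5291; 0.0875; -0.0049]  nu=[-3.0470]  x^+=[-1.4445, 0.6548, 1.5805]  P^+=[0.2297 -0.0681 -0.0125; -0.0681 0.5515 0.0790; -0.0125 0.0790 0.4473]
step 2: x^-=[-1.5624, 1.0798, 1.3500]  P^-=[0.2835 -0.0611 -0.0716; -0.0611 0.5408 0.1318; -0.0716 0.1318 0.5050]  S=[0.6908]  K=[0.3946; 0.0584; -0.0747]  nu=[3.9808]  x^+=[0.0085, 1.3124, 1.0526]  P^+=[0.1759 -0.0770 -0.0512; -0.0770 0.5384 0.1348; -0.0512 0.1348 0.5011]

innov = [3.9808]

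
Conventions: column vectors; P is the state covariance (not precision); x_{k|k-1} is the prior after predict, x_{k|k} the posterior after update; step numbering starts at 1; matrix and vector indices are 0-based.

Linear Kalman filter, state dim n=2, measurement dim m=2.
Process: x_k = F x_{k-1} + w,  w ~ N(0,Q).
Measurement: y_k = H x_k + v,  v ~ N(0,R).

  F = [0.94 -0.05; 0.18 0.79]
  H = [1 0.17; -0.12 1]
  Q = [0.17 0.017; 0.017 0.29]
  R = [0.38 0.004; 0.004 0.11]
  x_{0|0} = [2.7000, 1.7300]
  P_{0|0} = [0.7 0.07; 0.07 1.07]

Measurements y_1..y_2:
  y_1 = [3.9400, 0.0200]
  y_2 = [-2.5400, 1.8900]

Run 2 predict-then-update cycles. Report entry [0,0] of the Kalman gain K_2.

K[0,0] = 0.5035

step 1: x^-=[2.4515, 1.8527]  P^-=[0.7846 0.1445; 0.1445 1.0004]  S=[1.2427 0.2215; 0.2215 1.0870]  K=[0.6671 -0.0896; 0.0954 0.8849]  nu=[1.1735, -1.5385]  x^+=[3.3723, 0.6032]  P^+=[0.2493 0.0227; 0.0227 0.1005]
step 2: x^-=[3.1398, 1.0836]  P^-=[0.3884 0.0719; 0.0719 0.3672]  S=[0.8034 0.0902; 0.0902 0.4656]  K=[0.5035 -0.0433; 0.0825 0.7543]  nu=[-5.8640, 1.1832]  x^+=[0.1362, 1.4925]  P^+=[0.1878 0.0198; 0.0198 0.0857]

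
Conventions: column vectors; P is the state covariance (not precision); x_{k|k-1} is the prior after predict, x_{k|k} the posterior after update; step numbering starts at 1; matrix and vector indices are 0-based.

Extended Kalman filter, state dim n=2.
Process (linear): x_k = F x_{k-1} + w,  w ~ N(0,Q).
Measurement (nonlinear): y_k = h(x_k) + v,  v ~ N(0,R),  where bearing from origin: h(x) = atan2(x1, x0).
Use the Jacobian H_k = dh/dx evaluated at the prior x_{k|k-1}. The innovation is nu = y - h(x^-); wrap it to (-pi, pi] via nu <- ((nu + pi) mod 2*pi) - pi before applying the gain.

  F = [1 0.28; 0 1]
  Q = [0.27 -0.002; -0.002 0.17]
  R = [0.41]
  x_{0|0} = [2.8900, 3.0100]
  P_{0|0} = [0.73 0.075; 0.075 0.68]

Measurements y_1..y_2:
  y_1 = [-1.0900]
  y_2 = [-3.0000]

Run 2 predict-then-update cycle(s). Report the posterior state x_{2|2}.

x_post = [4.5331, 3.3380]

step 1: x^-=[3.7328, 3.0100]  P^-=[1.0953 0.2634; 0.2634 0.8500]  H_jac=[-0.1309 0.1623]  S=[0.4400]  K=[-0.2287; 0.2353]  nu=[-1.7686]  x^+=[4.1373, 2.5939]  P^+=[1.0723 0.2871; 0.2871 0.8256]
step 2: x^-=[4.8636, 2.5939]  P^-=[1.5678 0.5163; 0.5163 0.9956]  H_jac=[-0.0854 0.1601]  S=[0.4328]  K=[-0.1183; 0.2664]  nu=[2.7932]  x^+=[4.5331, 3.3380]  P^+=[1.5617 0.5299; 0.5299 0.9649]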